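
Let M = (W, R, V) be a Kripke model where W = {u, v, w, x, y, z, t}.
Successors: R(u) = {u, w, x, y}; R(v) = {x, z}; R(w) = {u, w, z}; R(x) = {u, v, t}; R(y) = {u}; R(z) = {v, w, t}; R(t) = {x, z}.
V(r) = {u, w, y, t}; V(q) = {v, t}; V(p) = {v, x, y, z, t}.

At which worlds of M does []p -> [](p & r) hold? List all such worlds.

Let φ = []p -> [](p & r). Evaluate φ at each world:
  u (successors {u, w, x, y}): φ is true.
  v (successors {x, z}): φ is false.
  w (successors {u, w, z}): φ is true.
  x (successors {u, v, t}): φ is true.
  y (successors {u}): φ is true.
  z (successors {v, w, t}): φ is true.
  t (successors {x, z}): φ is false.
For instance, at x:
  At x: []p is false, [](p & r) is false, so []p -> [](p & r) is true.
    At x: []p requires p at every successor {u, v, t}.
      p fails at u, so []p is false at x.
    At x: [](p & r) requires p & r at every successor {u, v, t}.
      p & r fails at u, so [](p & r) is false at x.
Satisfying worlds: {u, w, x, y, z}

u, w, x, y, z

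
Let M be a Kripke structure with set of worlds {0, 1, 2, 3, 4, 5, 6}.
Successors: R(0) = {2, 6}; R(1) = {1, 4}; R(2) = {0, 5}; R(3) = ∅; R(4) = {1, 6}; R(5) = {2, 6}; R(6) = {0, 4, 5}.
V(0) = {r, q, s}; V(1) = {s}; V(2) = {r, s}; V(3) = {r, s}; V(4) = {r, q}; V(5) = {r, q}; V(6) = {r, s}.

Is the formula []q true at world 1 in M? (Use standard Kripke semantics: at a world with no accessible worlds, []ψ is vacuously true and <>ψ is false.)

At 1: []q requires q at every successor {1, 4}.
  q fails at 1, so []q is false at 1.

No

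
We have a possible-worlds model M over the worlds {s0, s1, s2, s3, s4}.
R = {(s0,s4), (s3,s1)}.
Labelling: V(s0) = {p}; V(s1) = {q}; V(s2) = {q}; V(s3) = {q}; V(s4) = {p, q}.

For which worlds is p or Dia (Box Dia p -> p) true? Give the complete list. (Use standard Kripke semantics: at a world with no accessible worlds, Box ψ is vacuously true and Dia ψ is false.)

s0, s4

Let φ = p or Dia (Box Dia p -> p). Evaluate φ at each world:
  s0 (successors {s4}): φ is true.
  s1 (successors ∅): φ is false.
  s2 (successors ∅): φ is false.
  s3 (successors {s1}): φ is false.
  s4 (successors ∅): φ is true.
For instance, at s3:
  At s3: p is false, Dia (Box Dia p -> p) is false, so p or Dia (Box Dia p -> p) is false.
    At s3: Dia (Box Dia p -> p) requires Box Dia p -> p at some successor in {s1}.
      At s1: Box Dia p -> p is false.
    So Dia (Box Dia p -> p) is false at s3.
Satisfying worlds: {s0, s4}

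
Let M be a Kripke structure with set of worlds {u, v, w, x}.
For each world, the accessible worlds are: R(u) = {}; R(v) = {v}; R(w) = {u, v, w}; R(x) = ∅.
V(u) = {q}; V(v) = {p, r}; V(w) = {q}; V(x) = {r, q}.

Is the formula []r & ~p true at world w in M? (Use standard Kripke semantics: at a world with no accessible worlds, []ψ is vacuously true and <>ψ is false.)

Recall that []ψ holds at a world iff ψ holds at every accessible world, and <>ψ holds iff ψ holds at some accessible world.
At w: []r is false, ~p is true, so []r & ~p is false.
  At w: []r requires r at every successor {u, v, w}.
    r fails at u, so []r is false at w.

No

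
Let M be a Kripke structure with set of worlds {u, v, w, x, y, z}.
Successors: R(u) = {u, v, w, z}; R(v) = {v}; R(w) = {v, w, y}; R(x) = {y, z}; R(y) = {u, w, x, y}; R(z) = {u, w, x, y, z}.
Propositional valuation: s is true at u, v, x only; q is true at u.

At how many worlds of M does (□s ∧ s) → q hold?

Recall that □ψ holds at a world iff ψ holds at every accessible world, and ◇ψ holds iff ψ holds at some accessible world.
Let φ = (□s ∧ s) → q. Evaluate φ at each world:
  u (successors {u, v, w, z}): φ is true.
  v (successors {v}): φ is false.
  w (successors {v, w, y}): φ is true.
  x (successors {y, z}): φ is true.
  y (successors {u, w, x, y}): φ is true.
  z (successors {u, w, x, y, z}): φ is true.
For instance, at y:
  At y: □s ∧ s is false, q is false, so (□s ∧ s) → q is true.
    At y: □s is false, s is false, so □s ∧ s is false.
      At y: □s requires s at every successor {u, w, x, y}.
        s fails at w, so □s is false at y.
Satisfying worlds: {u, w, x, y, z}

5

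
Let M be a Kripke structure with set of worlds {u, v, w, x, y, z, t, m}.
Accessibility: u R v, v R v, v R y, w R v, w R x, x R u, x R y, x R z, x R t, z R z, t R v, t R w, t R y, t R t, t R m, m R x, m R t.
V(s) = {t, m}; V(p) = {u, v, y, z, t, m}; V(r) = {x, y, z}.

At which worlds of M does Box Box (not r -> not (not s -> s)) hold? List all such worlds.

u, v, y, z

Let φ = Box Box (not r -> not (not s -> s)). Evaluate φ at each world:
  u (successors {v}): φ is true.
  v (successors {v, y}): φ is true.
  w (successors {v, x}): φ is false.
  x (successors {u, y, z, t}): φ is false.
  y (successors ∅): φ is true.
  z (successors {z}): φ is true.
  t (successors {v, w, y, t, m}): φ is false.
  m (successors {x, t}): φ is false.
For instance, at w:
  At w: Box Box (not r -> not (not s -> s)) requires Box (not r -> not (not s -> s)) at every successor {v, x}.
    Box (not r -> not (not s -> s)) fails at x, so Box Box (not r -> not (not s -> s)) is false at w.
      At x: Box (not r -> not (not s -> s)) requires not r -> not (not s -> s) at every successor {u, y, z, t}.
        not r -> not (not s -> s) fails at t, so Box (not r -> not (not s -> s)) is false at x.
Satisfying worlds: {u, v, y, z}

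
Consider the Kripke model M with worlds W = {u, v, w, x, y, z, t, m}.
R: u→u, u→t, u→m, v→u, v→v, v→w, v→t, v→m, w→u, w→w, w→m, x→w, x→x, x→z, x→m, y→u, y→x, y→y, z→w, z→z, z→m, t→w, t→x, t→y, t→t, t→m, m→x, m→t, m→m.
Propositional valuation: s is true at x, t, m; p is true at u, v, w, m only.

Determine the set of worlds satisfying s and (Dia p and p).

m

Let φ = s and (Dia p and p). Evaluate φ at each world:
  u (successors {u, t, m}): φ is false.
  v (successors {u, v, w, t, m}): φ is false.
  w (successors {u, w, m}): φ is false.
  x (successors {w, x, z, m}): φ is false.
  y (successors {u, x, y}): φ is false.
  z (successors {w, z, m}): φ is false.
  t (successors {w, x, y, t, m}): φ is false.
  m (successors {x, t, m}): φ is true.
For instance, at w:
  At w: s is false, Dia p and p is true, so s and (Dia p and p) is false.
    At w: Dia p is true, p is true, so Dia p and p is true.
      At w: Dia p requires p at some successor in {u, w, m}.
        p holds at u, so Dia p is true at w.
Satisfying worlds: {m}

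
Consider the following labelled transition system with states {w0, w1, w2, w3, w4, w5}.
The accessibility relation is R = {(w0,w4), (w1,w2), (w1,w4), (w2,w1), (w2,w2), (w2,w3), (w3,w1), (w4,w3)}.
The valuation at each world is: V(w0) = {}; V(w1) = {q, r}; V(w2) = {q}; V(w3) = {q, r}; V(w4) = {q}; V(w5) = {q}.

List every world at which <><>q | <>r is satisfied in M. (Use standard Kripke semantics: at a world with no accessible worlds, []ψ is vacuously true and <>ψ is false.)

Let φ = <><>q | <>r. Evaluate φ at each world:
  w0 (successors {w4}): φ is true.
  w1 (successors {w2, w4}): φ is true.
  w2 (successors {w1, w2, w3}): φ is true.
  w3 (successors {w1}): φ is true.
  w4 (successors {w3}): φ is true.
  w5 (successors ∅): φ is false.
For instance, at w3:
  At w3: <><>q is true, <>r is true, so <><>q | <>r is true.
    At w3: <><>q requires <>q at some successor in {w1}.
      <>q holds at w1, so <><>q is true at w3.
    At w3: <>r requires r at some successor in {w1}.
      r holds at w1, so <>r is true at w3.
Satisfying worlds: {w0, w1, w2, w3, w4}

w0, w1, w2, w3, w4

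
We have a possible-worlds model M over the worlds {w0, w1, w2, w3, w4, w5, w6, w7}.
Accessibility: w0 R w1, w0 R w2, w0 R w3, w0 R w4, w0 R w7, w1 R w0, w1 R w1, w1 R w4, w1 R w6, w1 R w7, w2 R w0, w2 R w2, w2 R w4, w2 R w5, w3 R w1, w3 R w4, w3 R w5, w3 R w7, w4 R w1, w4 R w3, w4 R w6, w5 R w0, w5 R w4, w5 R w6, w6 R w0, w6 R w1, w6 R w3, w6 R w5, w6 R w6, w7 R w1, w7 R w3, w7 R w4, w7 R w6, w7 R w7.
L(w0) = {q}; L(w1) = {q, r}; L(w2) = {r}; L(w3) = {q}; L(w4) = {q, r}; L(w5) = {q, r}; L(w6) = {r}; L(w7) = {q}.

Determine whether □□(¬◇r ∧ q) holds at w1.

At w1: □□(¬◇r ∧ q) requires □(¬◇r ∧ q) at every successor {w0, w1, w4, w6, w7}.
  □(¬◇r ∧ q) fails at w0, so □□(¬◇r ∧ q) is false at w1.
    At w0: □(¬◇r ∧ q) requires ¬◇r ∧ q at every successor {w1, w2, w3, w4, w7}.
      ¬◇r ∧ q fails at w1, so □(¬◇r ∧ q) is false at w0.

No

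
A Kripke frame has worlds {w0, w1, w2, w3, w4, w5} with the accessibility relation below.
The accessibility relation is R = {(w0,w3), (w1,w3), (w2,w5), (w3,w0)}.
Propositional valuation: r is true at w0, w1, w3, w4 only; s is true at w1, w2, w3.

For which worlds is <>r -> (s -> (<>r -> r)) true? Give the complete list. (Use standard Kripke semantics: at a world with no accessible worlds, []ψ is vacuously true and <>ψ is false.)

w0, w1, w2, w3, w4, w5

Recall that <>ψ holds at a world iff ψ holds at some accessible world.
Let φ = <>r -> (s -> (<>r -> r)). Evaluate φ at each world:
  w0 (successors {w3}): φ is true.
  w1 (successors {w3}): φ is true.
  w2 (successors {w5}): φ is true.
  w3 (successors {w0}): φ is true.
  w4 (successors ∅): φ is true.
  w5 (successors ∅): φ is true.
For instance, at w3:
  At w3: <>r is true, s -> (<>r -> r) is true, so <>r -> (s -> (<>r -> r)) is true.
    At w3: <>r requires r at some successor in {w0}.
      r holds at w0, so <>r is true at w3.
    At w3: s is true, <>r -> r is true, so s -> (<>r -> r) is true.
      At w3: <>r is true, r is true, so <>r -> r is true.
Satisfying worlds: {w0, w1, w2, w3, w4, w5}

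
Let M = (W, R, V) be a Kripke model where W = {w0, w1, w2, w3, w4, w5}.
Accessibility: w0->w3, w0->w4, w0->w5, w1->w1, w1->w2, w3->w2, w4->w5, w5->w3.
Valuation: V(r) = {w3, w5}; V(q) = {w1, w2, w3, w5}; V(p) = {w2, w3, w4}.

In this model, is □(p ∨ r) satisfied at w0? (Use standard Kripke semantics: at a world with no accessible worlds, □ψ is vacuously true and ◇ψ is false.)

Yes

Recall that □ψ holds at a world iff ψ holds at every accessible world, and ◇ψ holds iff ψ holds at some accessible world.
At w0: □(p ∨ r) requires p ∨ r at every successor {w3, w4, w5}.
  At w3: p ∨ r is true.
  At w4: p ∨ r is true.
  At w5: p ∨ r is true.
So □(p ∨ r) is true at w0.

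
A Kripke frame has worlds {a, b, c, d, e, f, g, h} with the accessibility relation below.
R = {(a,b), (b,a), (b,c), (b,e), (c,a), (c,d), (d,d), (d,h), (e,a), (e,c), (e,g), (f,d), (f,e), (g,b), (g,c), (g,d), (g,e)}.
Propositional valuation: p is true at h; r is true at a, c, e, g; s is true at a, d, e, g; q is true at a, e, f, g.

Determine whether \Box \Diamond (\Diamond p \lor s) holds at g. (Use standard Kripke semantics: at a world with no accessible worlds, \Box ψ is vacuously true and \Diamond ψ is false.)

Yes

At g: \Box \Diamond (\Diamond p \lor s) requires \Diamond (\Diamond p \lor s) at every successor {b, c, d, e}.
  At b: \Diamond (\Diamond p \lor s) is true.
  At c: \Diamond (\Diamond p \lor s) is true.
  At d: \Diamond (\Diamond p \lor s) is true.
  At e: \Diamond (\Diamond p \lor s) is true.
So \Box \Diamond (\Diamond p \lor s) is true at g.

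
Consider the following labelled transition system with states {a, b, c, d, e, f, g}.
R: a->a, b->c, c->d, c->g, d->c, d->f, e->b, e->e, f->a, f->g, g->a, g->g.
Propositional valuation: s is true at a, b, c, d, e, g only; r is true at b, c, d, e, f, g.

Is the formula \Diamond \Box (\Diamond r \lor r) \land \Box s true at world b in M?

Yes

At b: \Diamond \Box (\Diamond r \lor r) is true, \Box s is true, so \Diamond \Box (\Diamond r \lor r) \land \Box s is true.
  At b: \Diamond \Box (\Diamond r \lor r) requires \Box (\Diamond r \lor r) at some successor in {c}.
    \Box (\Diamond r \lor r) holds at c, so \Diamond \Box (\Diamond r \lor r) is true at b.
      At c: \Box (\Diamond r \lor r) requires \Diamond r \lor r at every successor {d, g}.
        At d: \Diamond r \lor r is true.
        At g: \Diamond r \lor r is true.
      So \Box (\Diamond r \lor r) is true at c.
  At b: \Box s requires s at every successor {c}.
    At c: s is true.
  So \Box s is true at b.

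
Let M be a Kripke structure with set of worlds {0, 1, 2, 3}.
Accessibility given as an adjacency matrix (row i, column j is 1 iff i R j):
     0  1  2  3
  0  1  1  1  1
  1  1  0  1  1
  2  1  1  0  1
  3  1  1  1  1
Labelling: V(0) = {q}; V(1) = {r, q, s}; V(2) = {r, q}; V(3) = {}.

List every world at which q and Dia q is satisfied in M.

Recall that Dia ψ holds at a world iff ψ holds at some accessible world.
Let φ = q and Dia q. Evaluate φ at each world:
  0 (successors {0, 1, 2, 3}): φ is true.
  1 (successors {0, 2, 3}): φ is true.
  2 (successors {0, 1, 3}): φ is true.
  3 (successors {0, 1, 2, 3}): φ is false.
For instance, at 3:
  At 3: q is false, Dia q is true, so q and Dia q is false.
    At 3: Dia q requires q at some successor in {0, 1, 2, 3}.
      q holds at 0, so Dia q is true at 3.
Satisfying worlds: {0, 1, 2}

0, 1, 2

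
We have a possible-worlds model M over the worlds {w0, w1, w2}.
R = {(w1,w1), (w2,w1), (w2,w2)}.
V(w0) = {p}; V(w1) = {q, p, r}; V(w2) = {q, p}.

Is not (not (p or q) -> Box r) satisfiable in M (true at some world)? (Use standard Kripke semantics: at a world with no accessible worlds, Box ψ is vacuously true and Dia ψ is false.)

Recall that Box ψ holds at a world iff ψ holds at every accessible world, and Dia ψ holds iff ψ holds at some accessible world.
Let φ = not (not (p or q) -> Box r). Evaluate φ at each world:
  w0 (successors ∅): φ is false.
  w1 (successors {w1}): φ is false.
  w2 (successors {w1, w2}): φ is false.
For instance, at w2:
  At w2: not (p or q) -> Box r is true, so not (not (p or q) -> Box r) is false.
    At w2: not (p or q) is false, Box r is false, so not (p or q) -> Box r is true.
      At w2: Box r requires r at every successor {w1, w2}.
        r fails at w2, so Box r is false at w2.

No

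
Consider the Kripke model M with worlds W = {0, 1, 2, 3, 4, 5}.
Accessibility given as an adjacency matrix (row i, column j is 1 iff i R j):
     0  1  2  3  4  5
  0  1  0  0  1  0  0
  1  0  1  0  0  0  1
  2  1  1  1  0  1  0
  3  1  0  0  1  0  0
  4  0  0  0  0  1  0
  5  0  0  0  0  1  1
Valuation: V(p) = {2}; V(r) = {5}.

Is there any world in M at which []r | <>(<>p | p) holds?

Yes

Let φ = []r | <>(<>p | p). Evaluate φ at each world:
  0 (successors {0, 3}): φ is false.
  1 (successors {1, 5}): φ is false.
  2 (successors {0, 1, 2, 4}): φ is true.
  3 (successors {0, 3}): φ is false.
  4 (successors {4}): φ is false.
  5 (successors {4, 5}): φ is false.
Detail at 2 (witness):
  At 2: []r is false, <>(<>p | p) is true, so []r | <>(<>p | p) is true.
    At 2: []r requires r at every successor {0, 1, 2, 4}.
      r fails at 0, so []r is false at 2.
    At 2: <>(<>p | p) requires <>p | p at some successor in {0, 1, 2, 4}.
      <>p | p holds at 2, so <>(<>p | p) is true at 2.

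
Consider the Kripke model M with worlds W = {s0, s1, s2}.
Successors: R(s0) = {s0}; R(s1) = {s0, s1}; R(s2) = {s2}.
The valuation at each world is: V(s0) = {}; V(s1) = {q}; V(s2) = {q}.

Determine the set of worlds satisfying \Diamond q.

s1, s2

Let φ = \Diamond q. Evaluate φ at each world:
  s0 (successors {s0}): φ is false.
  s1 (successors {s0, s1}): φ is true.
  s2 (successors {s2}): φ is true.
For instance, at s2:
  At s2: \Diamond q requires q at some successor in {s2}.
    q holds at s2, so \Diamond q is true at s2.
Satisfying worlds: {s1, s2}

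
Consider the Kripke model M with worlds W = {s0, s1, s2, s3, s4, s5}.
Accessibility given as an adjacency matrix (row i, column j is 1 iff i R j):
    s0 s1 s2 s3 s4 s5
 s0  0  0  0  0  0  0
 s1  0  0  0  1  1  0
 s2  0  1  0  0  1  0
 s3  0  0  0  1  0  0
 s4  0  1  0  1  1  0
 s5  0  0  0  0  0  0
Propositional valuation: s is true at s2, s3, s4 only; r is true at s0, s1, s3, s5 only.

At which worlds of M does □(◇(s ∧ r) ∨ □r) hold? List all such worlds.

Recall that □ψ holds at a world iff ψ holds at every accessible world, and ◇ψ holds iff ψ holds at some accessible world.
Let φ = □(◇(s ∧ r) ∨ □r). Evaluate φ at each world:
  s0 (successors ∅): φ is true.
  s1 (successors {s3, s4}): φ is true.
  s2 (successors {s1, s4}): φ is true.
  s3 (successors {s3}): φ is true.
  s4 (successors {s1, s3, s4}): φ is true.
  s5 (successors ∅): φ is true.
For instance, at s3:
  At s3: □(◇(s ∧ r) ∨ □r) requires ◇(s ∧ r) ∨ □r at every successor {s3}.
      At s3: ◇(s ∧ r) is true, □r is true, so ◇(s ∧ r) ∨ □r is true.
  So □(◇(s ∧ r) ∨ □r) is true at s3.
Satisfying worlds: {s0, s1, s2, s3, s4, s5}

s0, s1, s2, s3, s4, s5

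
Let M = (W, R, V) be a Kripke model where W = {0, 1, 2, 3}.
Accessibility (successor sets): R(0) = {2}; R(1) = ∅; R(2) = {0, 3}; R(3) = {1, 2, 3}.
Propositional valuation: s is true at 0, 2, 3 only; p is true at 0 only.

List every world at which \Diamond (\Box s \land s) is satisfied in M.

0, 2, 3

Recall that \Box ψ holds at a world iff ψ holds at every accessible world, and \Diamond ψ holds iff ψ holds at some accessible world.
Let φ = \Diamond (\Box s \land s). Evaluate φ at each world:
  0 (successors {2}): φ is true.
  1 (successors ∅): φ is false.
  2 (successors {0, 3}): φ is true.
  3 (successors {1, 2, 3}): φ is true.
For instance, at 3:
  At 3: \Diamond (\Box s \land s) requires \Box s \land s at some successor in {1, 2, 3}.
    \Box s \land s holds at 2, so \Diamond (\Box s \land s) is true at 3.
      At 2: \Box s is true, s is true, so \Box s \land s is true.
Satisfying worlds: {0, 2, 3}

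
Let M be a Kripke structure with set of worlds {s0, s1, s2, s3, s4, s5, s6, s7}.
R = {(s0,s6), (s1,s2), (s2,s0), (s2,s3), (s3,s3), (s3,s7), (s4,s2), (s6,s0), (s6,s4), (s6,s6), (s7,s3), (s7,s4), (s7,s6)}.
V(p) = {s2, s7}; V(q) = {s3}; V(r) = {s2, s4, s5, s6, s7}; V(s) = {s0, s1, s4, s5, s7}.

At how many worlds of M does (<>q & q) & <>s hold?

Let φ = (<>q & q) & <>s. Evaluate φ at each world:
  s0 (successors {s6}): φ is false.
  s1 (successors {s2}): φ is false.
  s2 (successors {s0, s3}): φ is false.
  s3 (successors {s3, s7}): φ is true.
  s4 (successors {s2}): φ is false.
  s5 (successors ∅): φ is false.
  s6 (successors {s0, s4, s6}): φ is false.
  s7 (successors {s3, s4, s6}): φ is false.
For instance, at s3:
  At s3: <>q & q is true, <>s is true, so (<>q & q) & <>s is true.
    At s3: <>q is true, q is true, so <>q & q is true.
      At s3: <>q requires q at some successor in {s3, s7}.
        q holds at s3, so <>q is true at s3.
    At s3: <>s requires s at some successor in {s3, s7}.
      s holds at s7, so <>s is true at s3.
Satisfying worlds: {s3}

1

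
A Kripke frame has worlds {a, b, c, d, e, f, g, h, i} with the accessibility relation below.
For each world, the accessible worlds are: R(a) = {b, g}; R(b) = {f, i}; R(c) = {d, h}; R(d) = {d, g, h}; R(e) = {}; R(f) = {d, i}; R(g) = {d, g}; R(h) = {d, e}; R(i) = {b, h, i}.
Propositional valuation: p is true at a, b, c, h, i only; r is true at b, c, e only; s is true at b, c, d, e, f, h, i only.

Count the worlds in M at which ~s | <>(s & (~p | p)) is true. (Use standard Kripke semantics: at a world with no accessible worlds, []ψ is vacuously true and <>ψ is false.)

Let φ = ~s | <>(s & (~p | p)). Evaluate φ at each world:
  a (successors {b, g}): φ is true.
  b (successors {f, i}): φ is true.
  c (successors {d, h}): φ is true.
  d (successors {d, g, h}): φ is true.
  e (successors ∅): φ is false.
  f (successors {d, i}): φ is true.
  g (successors {d, g}): φ is true.
  h (successors {d, e}): φ is true.
  i (successors {b, h, i}): φ is true.
For instance, at f:
  At f: ~s is false, <>(s & (~p | p)) is true, so ~s | <>(s & (~p | p)) is true.
    At f: <>(s & (~p | p)) requires s & (~p | p) at some successor in {d, i}.
      s & (~p | p) holds at d, so <>(s & (~p | p)) is true at f.
Satisfying worlds: {a, b, c, d, f, g, h, i}

8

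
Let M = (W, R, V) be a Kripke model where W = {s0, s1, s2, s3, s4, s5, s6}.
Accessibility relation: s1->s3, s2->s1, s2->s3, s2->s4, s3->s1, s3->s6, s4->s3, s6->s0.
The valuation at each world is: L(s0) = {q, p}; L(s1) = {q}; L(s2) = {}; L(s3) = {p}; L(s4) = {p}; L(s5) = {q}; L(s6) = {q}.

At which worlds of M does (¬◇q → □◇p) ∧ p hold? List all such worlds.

s0, s3

Let φ = (¬◇q → □◇p) ∧ p. Evaluate φ at each world:
  s0 (successors ∅): φ is true.
  s1 (successors {s3}): φ is false.
  s2 (successors {s1, s3, s4}): φ is false.
  s3 (successors {s1, s6}): φ is true.
  s4 (successors {s3}): φ is false.
  s5 (successors ∅): φ is false.
  s6 (successors {s0}): φ is false.
For instance, at s6:
  At s6: ¬◇q → □◇p is true, p is false, so (¬◇q → □◇p) ∧ p is false.
    At s6: ¬◇q is false, □◇p is false, so ¬◇q → □◇p is true.
      At s6: ◇q is true, so ¬◇q is false.
      At s6: □◇p requires ◇p at every successor {s0}.
        ◇p fails at s0, so □◇p is false at s6.
Satisfying worlds: {s0, s3}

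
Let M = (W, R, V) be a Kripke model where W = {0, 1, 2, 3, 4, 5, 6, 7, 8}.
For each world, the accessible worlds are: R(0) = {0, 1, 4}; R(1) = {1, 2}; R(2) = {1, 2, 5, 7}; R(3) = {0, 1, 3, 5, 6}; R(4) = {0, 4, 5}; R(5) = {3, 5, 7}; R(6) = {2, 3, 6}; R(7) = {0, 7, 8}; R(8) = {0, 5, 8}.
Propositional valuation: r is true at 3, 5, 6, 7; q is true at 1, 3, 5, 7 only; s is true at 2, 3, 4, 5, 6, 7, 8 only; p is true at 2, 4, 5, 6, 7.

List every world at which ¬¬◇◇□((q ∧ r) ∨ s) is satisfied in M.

Let φ = ¬¬◇◇□((q ∧ r) ∨ s). Evaluate φ at each world:
  0 (successors {0, 1, 4}): φ is true.
  1 (successors {1, 2}): φ is true.
  2 (successors {1, 2, 5, 7}): φ is true.
  3 (successors {0, 1, 3, 5, 6}): φ is true.
  4 (successors {0, 4, 5}): φ is true.
  5 (successors {3, 5, 7}): φ is true.
  6 (successors {2, 3, 6}): φ is true.
  7 (successors {0, 7, 8}): φ is true.
  8 (successors {0, 5, 8}): φ is true.
For instance, at 0:
  At 0: ¬◇◇□((q ∧ r) ∨ s) is false, so ¬¬◇◇□((q ∧ r) ∨ s) is true.
    At 0: ◇◇□((q ∧ r) ∨ s) is true, so ¬◇◇□((q ∧ r) ∨ s) is false.
      At 0: ◇◇□((q ∧ r) ∨ s) requires ◇□((q ∧ r) ∨ s) at some successor in {0, 1, 4}.
        ◇□((q ∧ r) ∨ s) holds at 4, so ◇◇□((q ∧ r) ∨ s) is true at 0.
Satisfying worlds: {0, 1, 2, 3, 4, 5, 6, 7, 8}

0, 1, 2, 3, 4, 5, 6, 7, 8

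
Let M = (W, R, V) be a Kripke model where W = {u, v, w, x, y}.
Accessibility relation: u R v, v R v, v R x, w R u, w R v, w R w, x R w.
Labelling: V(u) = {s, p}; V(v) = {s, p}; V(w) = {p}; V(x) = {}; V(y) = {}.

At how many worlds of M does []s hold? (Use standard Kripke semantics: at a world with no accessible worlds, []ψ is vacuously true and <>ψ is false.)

Recall that []ψ holds at a world iff ψ holds at every accessible world, and <>ψ holds iff ψ holds at some accessible world.
Let φ = []s. Evaluate φ at each world:
  u (successors {v}): φ is true.
  v (successors {v, x}): φ is false.
  w (successors {u, v, w}): φ is false.
  x (successors {w}): φ is false.
  y (successors ∅): φ is true.
For instance, at u:
  At u: []s requires s at every successor {v}.
    At v: s is true.
  So []s is true at u.
Satisfying worlds: {u, y}

2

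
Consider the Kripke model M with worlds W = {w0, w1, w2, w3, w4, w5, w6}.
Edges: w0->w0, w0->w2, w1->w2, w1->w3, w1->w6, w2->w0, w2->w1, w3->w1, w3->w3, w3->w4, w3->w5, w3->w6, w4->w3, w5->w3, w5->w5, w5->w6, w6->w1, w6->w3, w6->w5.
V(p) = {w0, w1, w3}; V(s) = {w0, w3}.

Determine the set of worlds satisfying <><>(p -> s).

Let φ = <><>(p -> s). Evaluate φ at each world:
  w0 (successors {w0, w2}): φ is true.
  w1 (successors {w2, w3, w6}): φ is true.
  w2 (successors {w0, w1}): φ is true.
  w3 (successors {w1, w3, w4, w5, w6}): φ is true.
  w4 (successors {w3}): φ is true.
  w5 (successors {w3, w5, w6}): φ is true.
  w6 (successors {w1, w3, w5}): φ is true.
For instance, at w1:
  At w1: <><>(p -> s) requires <>(p -> s) at some successor in {w2, w3, w6}.
    <>(p -> s) holds at w2, so <><>(p -> s) is true at w1.
      At w2: <>(p -> s) requires p -> s at some successor in {w0, w1}.
        p -> s holds at w0, so <>(p -> s) is true at w2.
Satisfying worlds: {w0, w1, w2, w3, w4, w5, w6}

w0, w1, w2, w3, w4, w5, w6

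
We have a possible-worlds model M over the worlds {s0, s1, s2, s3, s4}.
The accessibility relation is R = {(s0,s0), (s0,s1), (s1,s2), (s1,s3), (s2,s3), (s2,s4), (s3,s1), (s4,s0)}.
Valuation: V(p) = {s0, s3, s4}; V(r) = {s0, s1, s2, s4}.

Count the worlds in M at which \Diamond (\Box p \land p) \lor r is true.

4

Recall that \Box ψ holds at a world iff ψ holds at every accessible world, and \Diamond ψ holds iff ψ holds at some accessible world.
Let φ = \Diamond (\Box p \land p) \lor r. Evaluate φ at each world:
  s0 (successors {s0, s1}): φ is true.
  s1 (successors {s2, s3}): φ is true.
  s2 (successors {s3, s4}): φ is true.
  s3 (successors {s1}): φ is false.
  s4 (successors {s0}): φ is true.
For instance, at s3:
  At s3: \Diamond (\Box p \land p) is false, r is false, so \Diamond (\Box p \land p) \lor r is false.
    At s3: \Diamond (\Box p \land p) requires \Box p \land p at some successor in {s1}.
      At s1: \Box p \land p is false.
    So \Diamond (\Box p \land p) is false at s3.
Satisfying worlds: {s0, s1, s2, s4}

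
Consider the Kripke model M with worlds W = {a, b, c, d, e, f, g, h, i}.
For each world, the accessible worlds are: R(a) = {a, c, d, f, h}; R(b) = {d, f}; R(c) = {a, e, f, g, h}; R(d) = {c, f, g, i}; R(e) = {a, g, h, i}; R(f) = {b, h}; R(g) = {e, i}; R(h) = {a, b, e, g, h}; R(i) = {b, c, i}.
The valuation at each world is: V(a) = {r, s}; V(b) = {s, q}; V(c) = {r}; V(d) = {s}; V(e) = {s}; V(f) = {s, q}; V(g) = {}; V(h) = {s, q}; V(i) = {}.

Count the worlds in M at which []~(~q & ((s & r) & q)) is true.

9

Recall that []ψ holds at a world iff ψ holds at every accessible world, and <>ψ holds iff ψ holds at some accessible world.
Let φ = []~(~q & ((s & r) & q)). Evaluate φ at each world:
  a (successors {a, c, d, f, h}): φ is true.
  b (successors {d, f}): φ is true.
  c (successors {a, e, f, g, h}): φ is true.
  d (successors {c, f, g, i}): φ is true.
  e (successors {a, g, h, i}): φ is true.
  f (successors {b, h}): φ is true.
  g (successors {e, i}): φ is true.
  h (successors {a, b, e, g, h}): φ is true.
  i (successors {b, c, i}): φ is true.
For instance, at e:
  At e: []~(~q & ((s & r) & q)) requires ~(~q & ((s & r) & q)) at every successor {a, g, h, i}.
    At a: ~(~q & ((s & r) & q)) is true.
    At g: ~(~q & ((s & r) & q)) is true.
    At h: ~(~q & ((s & r) & q)) is true.
    At i: ~(~q & ((s & r) & q)) is true.
  So []~(~q & ((s & r) & q)) is true at e.
Satisfying worlds: {a, b, c, d, e, f, g, h, i}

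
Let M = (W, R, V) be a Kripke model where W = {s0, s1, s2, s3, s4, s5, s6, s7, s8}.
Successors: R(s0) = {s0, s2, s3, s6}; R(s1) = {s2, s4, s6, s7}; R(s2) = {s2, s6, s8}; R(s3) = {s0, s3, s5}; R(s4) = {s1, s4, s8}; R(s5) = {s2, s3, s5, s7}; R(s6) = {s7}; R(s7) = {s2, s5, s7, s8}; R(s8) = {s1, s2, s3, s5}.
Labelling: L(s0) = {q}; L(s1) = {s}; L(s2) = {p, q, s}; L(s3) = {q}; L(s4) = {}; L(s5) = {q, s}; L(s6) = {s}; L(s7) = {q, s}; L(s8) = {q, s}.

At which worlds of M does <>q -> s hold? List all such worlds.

s1, s2, s5, s6, s7, s8

Let φ = <>q -> s. Evaluate φ at each world:
  s0 (successors {s0, s2, s3, s6}): φ is false.
  s1 (successors {s2, s4, s6, s7}): φ is true.
  s2 (successors {s2, s6, s8}): φ is true.
  s3 (successors {s0, s3, s5}): φ is false.
  s4 (successors {s1, s4, s8}): φ is false.
  s5 (successors {s2, s3, s5, s7}): φ is true.
  s6 (successors {s7}): φ is true.
  s7 (successors {s2, s5, s7, s8}): φ is true.
  s8 (successors {s1, s2, s3, s5}): φ is true.
For instance, at s6:
  At s6: <>q is true, s is true, so <>q -> s is true.
    At s6: <>q requires q at some successor in {s7}.
      q holds at s7, so <>q is true at s6.
Satisfying worlds: {s1, s2, s5, s6, s7, s8}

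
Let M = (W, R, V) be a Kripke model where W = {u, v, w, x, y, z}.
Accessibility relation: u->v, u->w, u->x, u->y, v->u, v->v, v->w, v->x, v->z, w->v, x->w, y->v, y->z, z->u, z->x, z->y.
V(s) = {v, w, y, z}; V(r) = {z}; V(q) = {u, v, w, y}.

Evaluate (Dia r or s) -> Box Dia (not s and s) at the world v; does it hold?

At v: Dia r or s is true, Box Dia (not s and s) is false, so (Dia r or s) -> Box Dia (not s and s) is false.
  At v: Dia r is true, s is true, so Dia r or s is true.
    At v: Dia r requires r at some successor in {u, v, w, x, z}.
      r holds at z, so Dia r is true at v.
  At v: Box Dia (not s and s) requires Dia (not s and s) at every successor {u, v, w, x, z}.
    Dia (not s and s) fails at u, so Box Dia (not s and s) is false at v.
      At u: Dia (not s and s) requires not s and s at some successor in {v, w, x, y}.
        At v: not s and s is false.
        At w: not s and s is false.
        At x: not s and s is false.
        At y: not s and s is false.
      So Dia (not s and s) is false at u.

No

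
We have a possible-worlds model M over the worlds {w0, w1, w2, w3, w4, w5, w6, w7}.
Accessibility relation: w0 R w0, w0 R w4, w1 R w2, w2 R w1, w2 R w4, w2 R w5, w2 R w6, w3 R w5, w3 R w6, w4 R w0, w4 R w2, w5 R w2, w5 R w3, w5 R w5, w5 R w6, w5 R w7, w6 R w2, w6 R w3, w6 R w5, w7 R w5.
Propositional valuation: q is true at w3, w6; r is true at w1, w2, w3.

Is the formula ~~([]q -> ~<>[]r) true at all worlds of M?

Yes

Recall that []ψ holds at a world iff ψ holds at every accessible world, and <>ψ holds iff ψ holds at some accessible world.
Let φ = ~~([]q -> ~<>[]r). Evaluate φ at each world:
  w0 (successors {w0, w4}): φ is true.
  w1 (successors {w2}): φ is true.
  w2 (successors {w1, w4, w5, w6}): φ is true.
  w3 (successors {w5, w6}): φ is true.
  w4 (successors {w0, w2}): φ is true.
  w5 (successors {w2, w3, w5, w6, w7}): φ is true.
  w6 (successors {w2, w3, w5}): φ is true.
  w7 (successors {w5}): φ is true.
For instance, at w5:
  At w5: ~([]q -> ~<>[]r) is false, so ~~([]q -> ~<>[]r) is true.
    At w5: []q -> ~<>[]r is true, so ~([]q -> ~<>[]r) is false.
      At w5: []q is false, ~<>[]r is true, so []q -> ~<>[]r is true.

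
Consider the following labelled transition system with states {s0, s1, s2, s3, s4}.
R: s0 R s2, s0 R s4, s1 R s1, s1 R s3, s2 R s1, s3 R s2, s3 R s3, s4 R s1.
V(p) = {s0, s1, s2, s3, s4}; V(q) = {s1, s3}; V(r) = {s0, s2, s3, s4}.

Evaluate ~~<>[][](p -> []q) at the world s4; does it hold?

No

At s4: ~<>[][](p -> []q) is true, so ~~<>[][](p -> []q) is false.
  At s4: <>[][](p -> []q) is false, so ~<>[][](p -> []q) is true.
    At s4: <>[][](p -> []q) requires [][](p -> []q) at some successor in {s1}.
      At s1: [][](p -> []q) is false.
    So <>[][](p -> []q) is false at s4.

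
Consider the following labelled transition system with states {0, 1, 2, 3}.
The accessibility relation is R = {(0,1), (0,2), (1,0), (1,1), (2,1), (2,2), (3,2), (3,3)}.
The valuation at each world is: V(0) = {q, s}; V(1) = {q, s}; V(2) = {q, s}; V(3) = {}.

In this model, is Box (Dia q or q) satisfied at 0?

At 0: Box (Dia q or q) requires Dia q or q at every successor {1, 2}.
    At 1: Dia q is true, q is true, so Dia q or q is true.
      At 1: Dia q requires q at some successor in {0, 1}.
        q holds at 0, so Dia q is true at 1.
    At 2: Dia q is true, q is true, so Dia q or q is true.
      At 2: Dia q requires q at some successor in {1, 2}.
        q holds at 1, so Dia q is true at 2.
So Box (Dia q or q) is true at 0.

Yes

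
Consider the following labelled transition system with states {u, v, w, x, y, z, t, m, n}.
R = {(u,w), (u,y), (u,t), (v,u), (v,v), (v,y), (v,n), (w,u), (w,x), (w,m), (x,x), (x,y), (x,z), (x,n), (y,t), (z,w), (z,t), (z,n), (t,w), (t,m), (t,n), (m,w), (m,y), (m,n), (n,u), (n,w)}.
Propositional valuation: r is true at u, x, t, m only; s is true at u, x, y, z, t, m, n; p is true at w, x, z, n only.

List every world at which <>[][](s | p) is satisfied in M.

Let φ = <>[][](s | p). Evaluate φ at each world:
  u (successors {w, y, t}): φ is true.
  v (successors {u, v, y, n}): φ is true.
  w (successors {u, x, m}): φ is true.
  x (successors {x, y, z, n}): φ is true.
  y (successors {t}): φ is true.
  z (successors {w, t, n}): φ is true.
  t (successors {w, m, n}): φ is true.
  m (successors {w, y, n}): φ is true.
  n (successors {u, w}): φ is true.
For instance, at z:
  At z: <>[][](s | p) requires [][](s | p) at some successor in {w, t, n}.
    [][](s | p) holds at w, so <>[][](s | p) is true at z.
      At w: [][](s | p) requires [](s | p) at every successor {u, x, m}.
        At u: [](s | p) is true.
        At x: [](s | p) is true.
        At m: [](s | p) is true.
      So [][](s | p) is true at w.
Satisfying worlds: {u, v, w, x, y, z, t, m, n}

u, v, w, x, y, z, t, m, n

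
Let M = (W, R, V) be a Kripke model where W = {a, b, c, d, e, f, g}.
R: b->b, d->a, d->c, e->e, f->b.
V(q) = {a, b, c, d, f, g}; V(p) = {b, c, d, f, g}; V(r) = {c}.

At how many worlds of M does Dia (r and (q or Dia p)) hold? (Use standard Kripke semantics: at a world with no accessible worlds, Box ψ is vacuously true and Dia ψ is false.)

1

Let φ = Dia (r and (q or Dia p)). Evaluate φ at each world:
  a (successors ∅): φ is false.
  b (successors {b}): φ is false.
  c (successors ∅): φ is false.
  d (successors {a, c}): φ is true.
  e (successors {e}): φ is false.
  f (successors {b}): φ is false.
  g (successors ∅): φ is false.
For instance, at b:
  At b: Dia (r and (q or Dia p)) requires r and (q or Dia p) at some successor in {b}.
    At b: r and (q or Dia p) is false.
  So Dia (r and (q or Dia p)) is false at b.
Satisfying worlds: {d}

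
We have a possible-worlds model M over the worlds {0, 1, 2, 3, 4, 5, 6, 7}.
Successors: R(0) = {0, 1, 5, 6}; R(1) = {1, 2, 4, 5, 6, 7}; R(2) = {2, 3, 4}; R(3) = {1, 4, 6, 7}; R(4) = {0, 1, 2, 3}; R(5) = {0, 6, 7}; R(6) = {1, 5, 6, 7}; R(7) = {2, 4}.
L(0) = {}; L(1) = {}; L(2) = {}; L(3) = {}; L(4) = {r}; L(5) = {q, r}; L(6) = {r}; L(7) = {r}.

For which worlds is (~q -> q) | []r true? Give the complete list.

5

Recall that []ψ holds at a world iff ψ holds at every accessible world, and <>ψ holds iff ψ holds at some accessible world.
Let φ = (~q -> q) | []r. Evaluate φ at each world:
  0 (successors {0, 1, 5, 6}): φ is false.
  1 (successors {1, 2, 4, 5, 6, 7}): φ is false.
  2 (successors {2, 3, 4}): φ is false.
  3 (successors {1, 4, 6, 7}): φ is false.
  4 (successors {0, 1, 2, 3}): φ is false.
  5 (successors {0, 6, 7}): φ is true.
  6 (successors {1, 5, 6, 7}): φ is false.
  7 (successors {2, 4}): φ is false.
For instance, at 2:
  At 2: ~q -> q is false, []r is false, so (~q -> q) | []r is false.
    At 2: []r requires r at every successor {2, 3, 4}.
      r fails at 2, so []r is false at 2.
Satisfying worlds: {5}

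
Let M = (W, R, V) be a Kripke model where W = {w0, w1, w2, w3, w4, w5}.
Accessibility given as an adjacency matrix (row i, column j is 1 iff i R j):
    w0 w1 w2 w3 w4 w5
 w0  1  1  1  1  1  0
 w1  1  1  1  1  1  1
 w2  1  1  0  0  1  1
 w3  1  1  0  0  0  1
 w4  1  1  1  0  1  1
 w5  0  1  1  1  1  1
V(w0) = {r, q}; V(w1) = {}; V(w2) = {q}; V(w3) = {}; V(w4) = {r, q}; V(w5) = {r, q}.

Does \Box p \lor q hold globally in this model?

No

Let φ = \Box p \lor q. Evaluate φ at each world:
  w0 (successors {w0, w1, w2, w3, w4}): φ is true.
  w1 (successors {w0, w1, w2, w3, w4, w5}): φ is false.
  w2 (successors {w0, w1, w4, w5}): φ is true.
  w3 (successors {w0, w1, w5}): φ is false.
  w4 (successors {w0, w1, w2, w4, w5}): φ is true.
  w5 (successors {w1, w2, w3, w4, w5}): φ is true.
Detail at w1 (counterexample):
  At w1: \Box p is false, q is false, so \Box p \lor q is false.
    At w1: \Box p requires p at every successor {w0, w1, w2, w3, w4, w5}.
      p fails at w0, so \Box p is false at w1.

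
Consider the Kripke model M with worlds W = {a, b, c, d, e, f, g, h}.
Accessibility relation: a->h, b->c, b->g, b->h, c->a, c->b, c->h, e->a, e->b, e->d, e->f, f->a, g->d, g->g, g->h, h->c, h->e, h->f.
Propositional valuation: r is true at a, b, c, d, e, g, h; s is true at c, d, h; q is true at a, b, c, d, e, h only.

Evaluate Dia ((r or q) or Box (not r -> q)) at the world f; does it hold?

Yes

Recall that Box ψ holds at a world iff ψ holds at every accessible world, and Dia ψ holds iff ψ holds at some accessible world.
At f: Dia ((r or q) or Box (not r -> q)) requires (r or q) or Box (not r -> q) at some successor in {a}.
  (r or q) or Box (not r -> q) holds at a, so Dia ((r or q) or Box (not r -> q)) is true at f.
    At a: r or q is true, Box (not r -> q) is true, so (r or q) or Box (not r -> q) is true.
      At a: Box (not r -> q) requires not r -> q at every successor {h}.
        At h: not r -> q is true.
      So Box (not r -> q) is true at a.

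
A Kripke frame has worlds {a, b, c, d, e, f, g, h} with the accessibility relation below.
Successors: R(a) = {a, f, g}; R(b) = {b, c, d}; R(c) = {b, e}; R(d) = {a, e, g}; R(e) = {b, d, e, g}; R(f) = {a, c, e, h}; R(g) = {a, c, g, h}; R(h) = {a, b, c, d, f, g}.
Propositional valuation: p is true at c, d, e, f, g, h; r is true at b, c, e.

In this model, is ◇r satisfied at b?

Yes

Recall that ◇ψ holds at a world iff ψ holds at some accessible world.
At b: ◇r requires r at some successor in {b, c, d}.
  r holds at b, so ◇r is true at b.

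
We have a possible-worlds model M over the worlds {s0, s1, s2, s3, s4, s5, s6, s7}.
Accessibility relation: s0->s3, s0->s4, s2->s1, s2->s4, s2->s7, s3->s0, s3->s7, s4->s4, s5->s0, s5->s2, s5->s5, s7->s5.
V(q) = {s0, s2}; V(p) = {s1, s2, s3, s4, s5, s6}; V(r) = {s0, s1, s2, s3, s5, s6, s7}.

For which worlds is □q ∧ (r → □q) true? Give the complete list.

Let φ = □q ∧ (r → □q). Evaluate φ at each world:
  s0 (successors {s3, s4}): φ is false.
  s1 (successors ∅): φ is true.
  s2 (successors {s1, s4, s7}): φ is false.
  s3 (successors {s0, s7}): φ is false.
  s4 (successors {s4}): φ is false.
  s5 (successors {s0, s2, s5}): φ is false.
  s6 (successors ∅): φ is true.
  s7 (successors {s5}): φ is false.
For instance, at s7:
  At s7: □q is false, r → □q is false, so □q ∧ (r → □q) is false.
    At s7: □q requires q at every successor {s5}.
      q fails at s5, so □q is false at s7.
    At s7: r is true, □q is false, so r → □q is false.
      At s7: □q requires q at every successor {s5}.
        q fails at s5, so □q is false at s7.
Satisfying worlds: {s1, s6}

s1, s6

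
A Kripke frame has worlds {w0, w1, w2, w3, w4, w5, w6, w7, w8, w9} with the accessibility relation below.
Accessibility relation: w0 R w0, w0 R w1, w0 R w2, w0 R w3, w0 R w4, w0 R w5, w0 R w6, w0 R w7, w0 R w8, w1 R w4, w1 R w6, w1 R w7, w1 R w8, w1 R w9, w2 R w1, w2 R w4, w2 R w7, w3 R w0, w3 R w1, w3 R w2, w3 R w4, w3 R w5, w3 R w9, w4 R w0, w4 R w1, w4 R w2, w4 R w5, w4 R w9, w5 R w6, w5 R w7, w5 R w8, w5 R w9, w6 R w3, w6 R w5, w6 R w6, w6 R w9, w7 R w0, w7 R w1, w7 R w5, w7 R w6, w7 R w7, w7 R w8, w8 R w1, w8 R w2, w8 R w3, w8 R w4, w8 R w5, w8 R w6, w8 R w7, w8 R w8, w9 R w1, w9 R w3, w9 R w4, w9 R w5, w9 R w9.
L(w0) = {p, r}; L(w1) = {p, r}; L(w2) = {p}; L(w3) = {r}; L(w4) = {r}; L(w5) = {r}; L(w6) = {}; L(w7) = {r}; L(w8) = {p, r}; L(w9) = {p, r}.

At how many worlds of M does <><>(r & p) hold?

10

Let φ = <><>(r & p). Evaluate φ at each world:
  w0 (successors {w0, w1, w2, w3, w4, w5, w6, w7, w8}): φ is true.
  w1 (successors {w4, w6, w7, w8, w9}): φ is true.
  w2 (successors {w1, w4, w7}): φ is true.
  w3 (successors {w0, w1, w2, w4, w5, w9}): φ is true.
  w4 (successors {w0, w1, w2, w5, w9}): φ is true.
  w5 (successors {w6, w7, w8, w9}): φ is true.
  w6 (successors {w3, w5, w6, w9}): φ is true.
  w7 (successors {w0, w1, w5, w6, w7, w8}): φ is true.
  w8 (successors {w1, w2, w3, w4, w5, w6, w7, w8}): φ is true.
  w9 (successors {w1, w3, w4, w5, w9}): φ is true.
For instance, at w2:
  At w2: <><>(r & p) requires <>(r & p) at some successor in {w1, w4, w7}.
    <>(r & p) holds at w1, so <><>(r & p) is true at w2.
      At w1: <>(r & p) requires r & p at some successor in {w4, w6, w7, w8, w9}.
        r & p holds at w8, so <>(r & p) is true at w1.
Satisfying worlds: {w0, w1, w2, w3, w4, w5, w6, w7, w8, w9}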